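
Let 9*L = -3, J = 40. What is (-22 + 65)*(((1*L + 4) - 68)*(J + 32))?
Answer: -199176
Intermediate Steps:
L = -⅓ (L = (⅑)*(-3) = -⅓ ≈ -0.33333)
(-22 + 65)*(((1*L + 4) - 68)*(J + 32)) = (-22 + 65)*(((1*(-⅓) + 4) - 68)*(40 + 32)) = 43*(((-⅓ + 4) - 68)*72) = 43*((11/3 - 68)*72) = 43*(-193/3*72) = 43*(-4632) = -199176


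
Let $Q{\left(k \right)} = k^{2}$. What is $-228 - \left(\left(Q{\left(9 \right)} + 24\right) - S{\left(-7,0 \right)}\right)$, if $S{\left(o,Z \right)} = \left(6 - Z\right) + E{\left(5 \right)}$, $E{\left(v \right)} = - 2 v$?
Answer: $-337$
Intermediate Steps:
$S{\left(o,Z \right)} = -4 - Z$ ($S{\left(o,Z \right)} = \left(6 - Z\right) - 10 = -4 - Z$)
$-228 - \left(\left(Q{\left(9 \right)} + 24\right) - S{\left(-7,0 \right)}\right) = -228 - \left(\left(9^{2} + 24\right) - \left(-4 - 0\right)\right) = -228 - \left(\left(81 + 24\right) - \left(-4 + 0\right)\right) = -228 - \left(105 - -4\right) = -228 - \left(105 + 4\right) = -228 - 109 = -337$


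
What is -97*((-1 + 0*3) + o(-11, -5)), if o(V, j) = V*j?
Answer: -5238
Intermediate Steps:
-97*((-1 + 0*3) + o(-11, -5)) = -97*((-1 + 0*3) - 11*(-5)) = -97*((-1 + 0) + 55) = -97*(-1 + 55) = -97*54 = -5238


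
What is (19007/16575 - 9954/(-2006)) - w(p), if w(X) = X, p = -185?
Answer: 186890113/977925 ≈ 191.11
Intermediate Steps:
(19007/16575 - 9954/(-2006)) - w(p) = (19007/16575 - 9954/(-2006)) - 1*(-185) = (19007*(1/16575) - 9954*(-1/2006)) + 185 = (19007/16575 + 4977/1003) + 185 = 5973988/977925 + 185 = 186890113/977925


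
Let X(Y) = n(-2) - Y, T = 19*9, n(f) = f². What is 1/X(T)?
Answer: -1/167 ≈ -0.0059880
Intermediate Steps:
T = 171
X(Y) = 4 - Y (X(Y) = (-2)² - Y = 4 - Y)
1/X(T) = 1/(4 - 1*171) = 1/(4 - 171) = 1/(-167) = -1/167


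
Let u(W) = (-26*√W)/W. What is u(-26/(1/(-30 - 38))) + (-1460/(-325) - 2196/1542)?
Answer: 51254/16705 - √442/34 ≈ 2.4498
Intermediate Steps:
u(W) = -26/√W
u(-26/(1/(-30 - 38))) + (-1460/(-325) - 2196/1542) = -26*√26/(26*√(-1/(1/(-30 - 38)))) + (-1460/(-325) - 2196/1542) = -26*√26/(26*√(-1/(1/(-68)))) + (-1460*(-1/325) - 2196*1/1542) = -26*√26/(26*√(-1/(-1/68))) + (292/65 - 366/257) = -26*√442/884 + 51254/16705 = -√442/34 + 51254/16705 = 51254/16705 - √442/34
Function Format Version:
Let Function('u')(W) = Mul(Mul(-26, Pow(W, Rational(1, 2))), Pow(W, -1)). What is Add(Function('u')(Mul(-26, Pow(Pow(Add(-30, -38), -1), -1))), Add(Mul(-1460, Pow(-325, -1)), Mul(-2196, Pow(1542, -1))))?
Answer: Add(Rational(51254, 16705), Mul(Rational(-1, 34), Pow(442, Rational(1, 2)))) ≈ 2.4498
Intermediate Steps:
Function('u')(W) = Mul(-26, Pow(W, Rational(-1, 2)))
Add(Function('u')(Mul(-26, Pow(Pow(Add(-30, -38), -1), -1))), Add(Mul(-1460, Pow(-325, -1)), Mul(-2196, Pow(1542, -1)))) = Add(Mul(-26, Pow(Mul(-26, Pow(Pow(Add(-30, -38), -1), -1)), Rational(-1, 2))), Add(Mul(-1460, Pow(-325, -1)), Mul(-2196, Pow(1542, -1)))) = Add(Mul(-26, Pow(Mul(-26, Pow(Pow(-68, -1), -1)), Rational(-1, 2))), Add(Mul(-1460, Rational(-1, 325)), Mul(-2196, Rational(1, 1542)))) = Add(Mul(-26, Pow(Mul(-26, Pow(Rational(-1, 68), -1)), Rational(-1, 2))), Add(Rational(292, 65), Rational(-366, 257))) = Add(Mul(-26, Pow(Mul(-26, -68), Rational(-1, 2))), Rational(51254, 16705)) = Add(Mul(-26, Pow(1768, Rational(-1, 2))), Rational(51254, 16705)) = Add(Mul(-26, Mul(Rational(1, 884), Pow(442, Rational(1, 2)))), Rational(51254, 16705)) = Add(Mul(Rational(-1, 34), Pow(442, Rational(1, 2))), Rational(51254, 16705)) = Add(Rational(51254, 16705), Mul(Rational(-1, 34), Pow(442, Rational(1, 2))))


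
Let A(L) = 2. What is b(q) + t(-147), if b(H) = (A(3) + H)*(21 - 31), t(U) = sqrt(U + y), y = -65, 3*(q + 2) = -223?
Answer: 2230/3 + 2*I*sqrt(53) ≈ 743.33 + 14.56*I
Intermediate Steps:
q = -229/3 (q = -2 + (1/3)*(-223) = -2 - 223/3 = -229/3 ≈ -76.333)
t(U) = sqrt(-65 + U) (t(U) = sqrt(U - 65) = sqrt(-65 + U))
b(H) = -20 - 10*H (b(H) = (2 + H)*(21 - 31) = (2 + H)*(-10) = -20 - 10*H)
b(q) + t(-147) = (-20 - 10*(-229/3)) + sqrt(-65 - 147) = (-20 + 2290/3) + sqrt(-212) = 2230/3 + 2*I*sqrt(53)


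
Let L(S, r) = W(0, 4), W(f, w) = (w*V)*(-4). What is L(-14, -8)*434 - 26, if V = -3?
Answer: 20806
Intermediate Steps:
W(f, w) = 12*w (W(f, w) = (w*(-3))*(-4) = -3*w*(-4) = 12*w)
L(S, r) = 48 (L(S, r) = 12*4 = 48)
L(-14, -8)*434 - 26 = 48*434 - 26 = 20832 - 26 = 20806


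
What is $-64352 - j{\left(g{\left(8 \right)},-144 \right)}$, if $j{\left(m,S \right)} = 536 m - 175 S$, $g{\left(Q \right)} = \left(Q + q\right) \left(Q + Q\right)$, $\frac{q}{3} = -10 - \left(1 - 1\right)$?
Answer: $99120$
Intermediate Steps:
$q = -30$ ($q = 3 \left(-10 - \left(1 - 1\right)\right) = 3 \left(-10 - 0\right) = 3 \left(-10 + 0\right) = 3 \left(-10\right) = -30$)
$g{\left(Q \right)} = 2 Q \left(-30 + Q\right)$ ($g{\left(Q \right)} = \left(Q - 30\right) \left(Q + Q\right) = \left(-30 + Q\right) 2 Q = 2 Q \left(-30 + Q\right)$)
$j{\left(m,S \right)} = - 175 S + 536 m$
$-64352 - j{\left(g{\left(8 \right)},-144 \right)} = -64352 - \left(\left(-175\right) \left(-144\right) + 536 \cdot 2 \cdot 8 \left(-30 + 8\right)\right) = -64352 - \left(25200 + 536 \cdot 2 \cdot 8 \left(-22\right)\right) = -64352 - \left(25200 + 536 \left(-352\right)\right) = -64352 - \left(25200 - 188672\right) = -64352 - -163472 = -64352 + 163472 = 99120$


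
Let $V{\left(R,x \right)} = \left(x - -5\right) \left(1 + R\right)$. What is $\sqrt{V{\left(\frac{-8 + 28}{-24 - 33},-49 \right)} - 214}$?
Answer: $\frac{i \sqrt{788082}}{57} \approx 15.574 i$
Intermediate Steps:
$V{\left(R,x \right)} = \left(1 + R\right) \left(5 + x\right)$ ($V{\left(R,x \right)} = \left(x + 5\right) \left(1 + R\right) = \left(5 + x\right) \left(1 + R\right) = \left(1 + R\right) \left(5 + x\right)$)
$\sqrt{V{\left(\frac{-8 + 28}{-24 - 33},-49 \right)} - 214} = \sqrt{\left(5 - 49 + 5 \frac{-8 + 28}{-24 - 33} + \frac{-8 + 28}{-24 - 33} \left(-49\right)\right) - 214} = \sqrt{\left(5 - 49 + 5 \frac{20}{-57} + \frac{20}{-57} \left(-49\right)\right) - 214} = \sqrt{\left(5 - 49 + 5 \cdot 20 \left(- \frac{1}{57}\right) + 20 \left(- \frac{1}{57}\right) \left(-49\right)\right) - 214} = \sqrt{\left(5 - 49 + 5 \left(- \frac{20}{57}\right) - - \frac{980}{57}\right) - 214} = \sqrt{\left(5 - 49 - \frac{100}{57} + \frac{980}{57}\right) - 214} = \sqrt{- \frac{1628}{57} - 214} = \sqrt{- \frac{13826}{57}} = \frac{i \sqrt{788082}}{57}$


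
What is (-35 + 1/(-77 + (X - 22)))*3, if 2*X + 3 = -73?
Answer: -14388/137 ≈ -105.02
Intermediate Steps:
X = -38 (X = -3/2 + (½)*(-73) = -3/2 - 73/2 = -38)
(-35 + 1/(-77 + (X - 22)))*3 = (-35 + 1/(-77 + (-38 - 22)))*3 = (-35 + 1/(-77 - 60))*3 = (-35 + 1/(-137))*3 = (-35 - 1/137)*3 = -4796/137*3 = -14388/137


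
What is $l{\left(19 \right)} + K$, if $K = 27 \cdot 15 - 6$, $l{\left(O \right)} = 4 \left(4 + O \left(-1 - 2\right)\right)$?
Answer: $187$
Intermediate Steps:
$l{\left(O \right)} = 16 - 12 O$ ($l{\left(O \right)} = 4 \left(4 + O \left(-3\right)\right) = 4 \left(4 - 3 O\right) = 16 - 12 O$)
$K = 399$ ($K = 405 - 6 = 399$)
$l{\left(19 \right)} + K = \left(16 - 228\right) + 399 = -212 + 399 = 187$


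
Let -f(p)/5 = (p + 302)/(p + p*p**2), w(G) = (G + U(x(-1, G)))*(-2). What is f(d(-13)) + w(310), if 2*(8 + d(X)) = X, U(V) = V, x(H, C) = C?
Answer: -6074940/4901 ≈ -1239.5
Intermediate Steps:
d(X) = -8 + X/2
w(G) = -4*G (w(G) = (G + G)*(-2) = (2*G)*(-2) = -4*G)
f(p) = -5*(302 + p)/(p + p**3) (f(p) = -5*(p + 302)/(p + p*p**2) = -5*(302 + p)/(p + p**3))
f(d(-13)) + w(310) = (-1510 - 5*(-8 + (1/2)*(-13)))/((-8 + (1/2)*(-13)) + (-8 + (1/2)*(-13))**3) - 4*310 = (-1510 - 5*(-8 - 13/2))/((-8 - 13/2) + (-8 - 13/2)**3) - 1240 = (-1510 - 5*(-29/2))/(-29/2 + (-29/2)**3) - 1240 = (-1510 + 145/2)/(-29/2 - 24389/8) - 1240 = -2875/2/(-24505/8) - 1240 = -8/24505*(-2875/2) - 1240 = 2300/4901 - 1240 = -6074940/4901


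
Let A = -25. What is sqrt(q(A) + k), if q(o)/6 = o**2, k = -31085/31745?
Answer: sqrt(151122282017)/6349 ≈ 61.229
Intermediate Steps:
k = -6217/6349 (k = -31085*1/31745 = -6217/6349 ≈ -0.97921)
q(o) = 6*o**2
sqrt(q(A) + k) = sqrt(6*(-25)**2 - 6217/6349) = sqrt(6*625 - 6217/6349) = sqrt(3750 - 6217/6349) = sqrt(23802533/6349) = sqrt(151122282017)/6349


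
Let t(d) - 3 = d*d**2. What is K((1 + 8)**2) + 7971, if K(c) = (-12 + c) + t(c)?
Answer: 539484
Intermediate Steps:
t(d) = 3 + d**3 (t(d) = 3 + d*d**2 = 3 + d**3)
K(c) = -9 + c + c**3 (K(c) = (-12 + c) + (3 + c**3) = -9 + c + c**3)
K((1 + 8)**2) + 7971 = (-9 + (1 + 8)**2 + ((1 + 8)**2)**3) + 7971 = (-9 + 9**2 + (9**2)**3) + 7971 = (-9 + 81 + 81**3) + 7971 = (-9 + 81 + 531441) + 7971 = 531513 + 7971 = 539484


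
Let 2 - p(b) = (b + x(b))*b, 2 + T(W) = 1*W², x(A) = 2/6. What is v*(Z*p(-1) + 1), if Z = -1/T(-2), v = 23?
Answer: 23/3 ≈ 7.6667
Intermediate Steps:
x(A) = ⅓ (x(A) = 2*(⅙) = ⅓)
T(W) = -2 + W² (T(W) = -2 + 1*W² = -2 + W²)
p(b) = 2 - b*(⅓ + b) (p(b) = 2 - (b + ⅓)*b = 2 - (⅓ + b)*b = 2 - b*(⅓ + b))
Z = -½ (Z = -1/(-2 + (-2)²) = -1/(-2 + 4) = -1/2 = -1*½ = -½ ≈ -0.50000)
v*(Z*p(-1) + 1) = 23*(-(2 - 1*(-1)² - ⅓*(-1))/2 + 1) = 23*(-(2 - 1*1 + ⅓)/2 + 1) = 23*(-(2 - 1 + ⅓)/2 + 1) = 23*(-½*4/3 + 1) = 23*(-⅔ + 1) = 23*(⅓) = 23/3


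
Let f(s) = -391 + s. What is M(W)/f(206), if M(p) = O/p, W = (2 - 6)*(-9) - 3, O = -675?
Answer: 45/407 ≈ 0.11057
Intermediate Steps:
W = 33 (W = -4*(-9) - 3 = 36 - 3 = 33)
M(p) = -675/p
M(W)/f(206) = (-675/33)/(-391 + 206) = -675*1/33/(-185) = -225/11*(-1/185) = 45/407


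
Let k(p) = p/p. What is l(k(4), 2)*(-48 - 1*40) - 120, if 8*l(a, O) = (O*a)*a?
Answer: -142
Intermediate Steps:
k(p) = 1
l(a, O) = O*a**2/8 (l(a, O) = ((O*a)*a)/8 = (O*a**2)/8 = O*a**2/8)
l(k(4), 2)*(-48 - 1*40) - 120 = ((1/8)*2*1**2)*(-48 - 1*40) - 120 = ((1/8)*2*1)*(-48 - 40) - 120 = (1/4)*(-88) - 120 = -22 - 120 = -142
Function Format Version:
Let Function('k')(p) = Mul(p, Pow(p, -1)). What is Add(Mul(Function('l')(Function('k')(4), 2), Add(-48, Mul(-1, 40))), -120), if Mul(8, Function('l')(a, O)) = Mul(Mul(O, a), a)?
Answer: -142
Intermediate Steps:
Function('k')(p) = 1
Function('l')(a, O) = Mul(Rational(1, 8), O, Pow(a, 2)) (Function('l')(a, O) = Mul(Rational(1, 8), Mul(Mul(O, a), a)) = Mul(Rational(1, 8), Mul(O, Pow(a, 2))) = Mul(Rational(1, 8), O, Pow(a, 2)))
Add(Mul(Function('l')(Function('k')(4), 2), Add(-48, Mul(-1, 40))), -120) = Add(Mul(Mul(Rational(1, 8), 2, Pow(1, 2)), Add(-48, Mul(-1, 40))), -120) = Add(Mul(Mul(Rational(1, 8), 2, 1), Add(-48, -40)), -120) = Add(Mul(Rational(1, 4), -88), -120) = Add(-22, -120) = -142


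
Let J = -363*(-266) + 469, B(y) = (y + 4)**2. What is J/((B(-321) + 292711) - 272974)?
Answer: 97027/120226 ≈ 0.80704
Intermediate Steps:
B(y) = (4 + y)**2
J = 97027 (J = 96558 + 469 = 97027)
J/((B(-321) + 292711) - 272974) = 97027/(((4 - 321)**2 + 292711) - 272974) = 97027/(((-317)**2 + 292711) - 272974) = 97027/((100489 + 292711) - 272974) = 97027/(393200 - 272974) = 97027/120226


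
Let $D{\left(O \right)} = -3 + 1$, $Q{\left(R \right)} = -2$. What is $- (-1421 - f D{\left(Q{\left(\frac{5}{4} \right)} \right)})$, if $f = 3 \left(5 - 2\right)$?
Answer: $1403$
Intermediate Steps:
$f = 9$ ($f = 3 \cdot 3 = 9$)
$D{\left(O \right)} = -2$
$- (-1421 - f D{\left(Q{\left(\frac{5}{4} \right)} \right)}) = - (-1421 - 9 \left(-2\right)) = - (-1421 - -18) = - (-1421 + 18) = \left(-1\right) \left(-1403\right) = 1403$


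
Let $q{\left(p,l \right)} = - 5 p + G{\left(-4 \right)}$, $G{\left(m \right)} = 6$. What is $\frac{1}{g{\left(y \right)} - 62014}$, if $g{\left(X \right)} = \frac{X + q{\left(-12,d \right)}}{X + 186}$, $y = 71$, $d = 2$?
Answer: $- \frac{257}{15937461} \approx -1.6126 \cdot 10^{-5}$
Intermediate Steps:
$q{\left(p,l \right)} = 6 - 5 p$ ($q{\left(p,l \right)} = - 5 p + 6 = 6 - 5 p$)
$g{\left(X \right)} = \frac{66 + X}{186 + X}$ ($g{\left(X \right)} = \frac{X + \left(6 - -60\right)}{X + 186} = \frac{X + \left(6 + 60\right)}{186 + X} = \frac{X + 66}{186 + X} = \frac{66 + X}{186 + X}$)
$\frac{1}{g{\left(y \right)} - 62014} = \frac{1}{\frac{66 + 71}{186 + 71} - 62014} = \frac{1}{\frac{1}{257} \cdot 137 - 62014} = \frac{1}{\frac{137}{257} - 62014} = \frac{1}{- \frac{15937461}{257}} = - \frac{257}{15937461}$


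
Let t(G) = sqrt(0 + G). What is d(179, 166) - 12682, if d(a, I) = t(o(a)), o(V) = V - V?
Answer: -12682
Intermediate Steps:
o(V) = 0
t(G) = sqrt(G)
d(a, I) = 0 (d(a, I) = sqrt(0) = 0)
d(179, 166) - 12682 = 0 - 12682 = -12682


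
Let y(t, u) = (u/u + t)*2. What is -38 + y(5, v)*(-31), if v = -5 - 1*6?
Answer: -410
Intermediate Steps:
v = -11 (v = -5 - 6 = -11)
y(t, u) = 2 + 2*t (y(t, u) = (1 + t)*2 = 2 + 2*t)
-38 + y(5, v)*(-31) = -38 + (2 + 2*5)*(-31) = -38 + (2 + 10)*(-31) = -38 + 12*(-31) = -38 - 372 = -410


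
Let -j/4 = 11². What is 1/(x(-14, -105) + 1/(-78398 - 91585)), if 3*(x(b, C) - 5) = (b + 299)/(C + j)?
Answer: 5269473/25497419 ≈ 0.20667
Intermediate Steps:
j = -484 (j = -4*11² = -4*121 = -484)
x(b, C) = 5 + (299 + b)/(3*(-484 + C)) (x(b, C) = 5 + ((b + 299)/(C - 484))/3 = 5 + ((299 + b)/(-484 + C))/3 = 5 + (299 + b)/(3*(-484 + C)))
1/(x(-14, -105) + 1/(-78398 - 91585)) = 1/((-6961 - 14 + 15*(-105))/(3*(-484 - 105)) + 1/(-78398 - 91585)) = 1/((⅓)*(-6961 - 14 - 1575)/(-589) + 1/(-169983)) = 1/((⅓)*(-1/589)*(-8550) - 1/169983) = 1/(150/31 - 1/169983) = 1/(25497419/5269473) = 5269473/25497419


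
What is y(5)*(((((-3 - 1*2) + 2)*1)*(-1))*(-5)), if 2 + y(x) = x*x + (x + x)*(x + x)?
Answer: -1845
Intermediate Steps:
y(x) = -2 + 5*x² (y(x) = -2 + (x*x + (x + x)*(x + x)) = -2 + (x² + (2*x)*(2*x)) = -2 + (x² + 4*x²) = -2 + 5*x²)
y(5)*(((((-3 - 1*2) + 2)*1)*(-1))*(-5)) = (-2 + 5*5²)*(((((-3 - 1*2) + 2)*1)*(-1))*(-5)) = (-2 + 5*25)*(((((-3 - 2) + 2)*1)*(-1))*(-5)) = (-2 + 125)*((((-5 + 2)*1)*(-1))*(-5)) = 123*((-3*1*(-1))*(-5)) = 123*(-3*(-1)*(-5)) = 123*(3*(-5)) = 123*(-15) = -1845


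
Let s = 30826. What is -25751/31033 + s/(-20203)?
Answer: -1476870711/626959699 ≈ -2.3556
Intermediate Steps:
-25751/31033 + s/(-20203) = -25751/31033 + 30826/(-20203) = -25751*1/31033 + 30826*(-1/20203) = -25751/31033 - 30826/20203 = -1476870711/626959699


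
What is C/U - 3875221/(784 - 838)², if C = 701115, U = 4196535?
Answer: -1084030407193/815806404 ≈ -1328.8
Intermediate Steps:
C/U - 3875221/(784 - 838)² = 701115/4196535 - 3875221/(784 - 838)² = 701115*(1/4196535) - 3875221/((-54)²) = 46741/279769 - 3875221/2916 = -1084030407193/815806404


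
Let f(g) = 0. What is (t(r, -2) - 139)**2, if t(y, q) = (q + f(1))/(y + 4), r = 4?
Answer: 310249/16 ≈ 19391.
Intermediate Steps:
t(y, q) = q/(4 + y) (t(y, q) = (q + 0)/(y + 4) = q/(4 + y))
(t(r, -2) - 139)**2 = (-2/(4 + 4) - 139)**2 = (-2/8 - 139)**2 = (-2*1/8 - 139)**2 = (-1/4 - 139)**2 = (-557/4)**2 = 310249/16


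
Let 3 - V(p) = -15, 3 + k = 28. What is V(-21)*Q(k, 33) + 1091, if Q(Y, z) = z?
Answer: 1685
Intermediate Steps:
k = 25 (k = -3 + 28 = 25)
V(p) = 18 (V(p) = 3 - 1*(-15) = 3 + 15 = 18)
V(-21)*Q(k, 33) + 1091 = 18*33 + 1091 = 594 + 1091 = 1685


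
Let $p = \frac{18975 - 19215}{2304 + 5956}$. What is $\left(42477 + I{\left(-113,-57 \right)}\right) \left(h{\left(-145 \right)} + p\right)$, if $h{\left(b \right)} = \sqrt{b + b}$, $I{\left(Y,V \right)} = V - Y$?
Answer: $- \frac{510396}{413} + 42533 i \sqrt{290} \approx -1235.8 + 7.2431 \cdot 10^{5} i$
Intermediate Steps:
$h{\left(b \right)} = \sqrt{2} \sqrt{b}$ ($h{\left(b \right)} = \sqrt{2 b} = \sqrt{2} \sqrt{b}$)
$p = - \frac{12}{413}$ ($p = - \frac{240}{8260} = \left(-240\right) \frac{1}{8260} = - \frac{12}{413} \approx -0.029056$)
$\left(42477 + I{\left(-113,-57 \right)}\right) \left(h{\left(-145 \right)} + p\right) = \left(42477 - -56\right) \left(\sqrt{2} \sqrt{-145} - \frac{12}{413}\right) = \left(42477 + \left(-57 + 113\right)\right) \left(\sqrt{2} i \sqrt{145} - \frac{12}{413}\right) = \left(42477 + 56\right) \left(i \sqrt{290} - \frac{12}{413}\right) = 42533 \left(- \frac{12}{413} + i \sqrt{290}\right) = - \frac{510396}{413} + 42533 i \sqrt{290}$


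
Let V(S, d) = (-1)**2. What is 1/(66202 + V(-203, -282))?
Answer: 1/66203 ≈ 1.5105e-5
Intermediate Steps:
V(S, d) = 1
1/(66202 + V(-203, -282)) = 1/(66202 + 1) = 1/66203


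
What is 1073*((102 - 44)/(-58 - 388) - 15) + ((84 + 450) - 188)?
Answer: -3543144/223 ≈ -15889.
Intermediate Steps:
1073*((102 - 44)/(-58 - 388) - 15) + ((84 + 450) - 188) = 1073*(58/(-446) - 15) + (534 - 188) = 1073*(58*(-1/446) - 15) + 346 = 1073*(-29/223 - 15) + 346 = 1073*(-3374/223) + 346 = -3620302/223 + 346 = -3543144/223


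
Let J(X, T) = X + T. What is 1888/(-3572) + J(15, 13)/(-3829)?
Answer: -261756/488471 ≈ -0.53587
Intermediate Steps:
J(X, T) = T + X
1888/(-3572) + J(15, 13)/(-3829) = 1888/(-3572) + (13 + 15)/(-3829) = 1888*(-1/3572) + 28*(-1/3829) = -472/893 - 4/547 = -261756/488471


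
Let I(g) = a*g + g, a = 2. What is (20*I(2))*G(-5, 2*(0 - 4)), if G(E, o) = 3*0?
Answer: 0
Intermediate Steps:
I(g) = 3*g (I(g) = 2*g + g = 3*g)
G(E, o) = 0
(20*I(2))*G(-5, 2*(0 - 4)) = (20*(3*2))*0 = (20*6)*0 = 120*0 = 0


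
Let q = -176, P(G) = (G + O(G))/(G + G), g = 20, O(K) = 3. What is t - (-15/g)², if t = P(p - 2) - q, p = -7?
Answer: 8437/48 ≈ 175.77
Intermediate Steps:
P(G) = (3 + G)/(2*G) (P(G) = (G + 3)/(G + G) = (3 + G)/((2*G)) = (3 + G)*(1/(2*G)) = (3 + G)/(2*G))
t = 529/3 (t = (3 + (-7 - 2))/(2*(-7 - 2)) - 1*(-176) = (½)*(3 - 9)/(-9) + 176 = (½)*(-⅑)*(-6) + 176 = ⅓ + 176 = 529/3 ≈ 176.33)
t - (-15/g)² = 529/3 - (-15/20)² = 529/3 - (-15*1/20)² = 529/3 - (-¾)² = 529/3 - 1*9/16 = 529/3 - 9/16 = 8437/48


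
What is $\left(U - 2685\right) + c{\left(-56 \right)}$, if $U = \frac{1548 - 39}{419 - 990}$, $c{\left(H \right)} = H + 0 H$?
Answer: $- \frac{1566620}{571} \approx -2743.6$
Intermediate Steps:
$c{\left(H \right)} = H$ ($c{\left(H \right)} = H + 0 = H$)
$U = - \frac{1509}{571}$ ($U = \frac{1509}{-571} = 1509 \left(- \frac{1}{571}\right) = - \frac{1509}{571} \approx -2.6427$)
$\left(U - 2685\right) + c{\left(-56 \right)} = \left(- \frac{1509}{571} - 2685\right) - 56 = - \frac{1534644}{571} - 56 = - \frac{1566620}{571}$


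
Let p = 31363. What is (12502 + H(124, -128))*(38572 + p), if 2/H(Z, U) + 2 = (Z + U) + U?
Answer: 58579863855/67 ≈ 8.7433e+8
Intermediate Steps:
H(Z, U) = 2/(-2 + Z + 2*U) (H(Z, U) = 2/(-2 + ((Z + U) + U)) = 2/(-2 + ((U + Z) + U)) = 2/(-2 + (Z + 2*U)) = 2/(-2 + Z + 2*U))
(12502 + H(124, -128))*(38572 + p) = (12502 + 2/(-2 + 124 + 2*(-128)))*(38572 + 31363) = (12502 + 2/(-2 + 124 - 256))*69935 = (12502 + 2/(-134))*69935 = (12502 + 2*(-1/134))*69935 = (12502 - 1/67)*69935 = (837633/67)*69935 = 58579863855/67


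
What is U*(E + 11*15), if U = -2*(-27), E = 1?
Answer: 8964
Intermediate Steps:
U = 54
U*(E + 11*15) = 54*(1 + 11*15) = 54*(1 + 165) = 54*166 = 8964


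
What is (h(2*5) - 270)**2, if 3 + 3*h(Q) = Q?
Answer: 644809/9 ≈ 71646.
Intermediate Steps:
h(Q) = -1 + Q/3
(h(2*5) - 270)**2 = ((-1 + (2*5)/3) - 270)**2 = ((-1 + (1/3)*10) - 270)**2 = ((-1 + 10/3) - 270)**2 = (7/3 - 270)**2 = (-803/3)**2 = 644809/9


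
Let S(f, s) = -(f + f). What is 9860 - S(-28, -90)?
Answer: 9804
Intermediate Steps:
S(f, s) = -2*f
9860 - S(-28, -90) = 9860 - (-2)*(-28) = 9860 - 1*56 = 9860 - 56 = 9804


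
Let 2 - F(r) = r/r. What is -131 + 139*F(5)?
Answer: 8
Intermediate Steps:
F(r) = 1 (F(r) = 2 - r/r = 2 - 1*1 = 2 - 1 = 1)
-131 + 139*F(5) = -131 + 139*1 = -131 + 139 = 8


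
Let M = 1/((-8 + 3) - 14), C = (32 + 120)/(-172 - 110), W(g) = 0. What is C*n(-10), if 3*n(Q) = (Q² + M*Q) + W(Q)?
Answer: -7640/423 ≈ -18.061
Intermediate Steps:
C = -76/141 (C = 152/(-282) = 152*(-1/282) = -76/141 ≈ -0.53901)
M = -1/19 (M = 1/(-5 - 14) = 1/(-19) = -1/19 ≈ -0.052632)
n(Q) = -Q/57 + Q²/3 (n(Q) = ((Q² - Q/19) + 0)/3 = (Q² - Q/19)/3 = -Q/57 + Q²/3)
C*n(-10) = -4*(-10)*(-1 + 19*(-10))/423 = -4*(-10)*(-1 - 190)/423 = -4*(-10)*(-191)/423 = -76/141*1910/57 = -7640/423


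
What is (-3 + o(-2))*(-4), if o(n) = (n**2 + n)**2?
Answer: -4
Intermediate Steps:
o(n) = (n + n**2)**2
(-3 + o(-2))*(-4) = (-3 + (-2)**2*(1 - 2)**2)*(-4) = (-3 + 4*(-1)**2)*(-4) = (-3 + 4*1)*(-4) = (-3 + 4)*(-4) = 1*(-4) = -4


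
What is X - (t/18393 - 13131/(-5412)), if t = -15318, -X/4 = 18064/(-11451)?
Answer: 54305498221/11513797284 ≈ 4.7166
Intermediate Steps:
X = 72256/11451 (X = -72256/(-11451) = -72256*(-1)/11451 = -4*(-18064/11451) = 72256/11451 ≈ 6.3100)
X - (t/18393 - 13131/(-5412)) = 72256/11451 - (-15318/18393 - 13131/(-5412)) = 72256/11451 - (-15318*1/18393 - 13131*(-1/5412)) = 72256/11451 - (-5106/6131 + 4377/1804) = 72256/11451 - 1*17624163/11060324 = 72256/11451 - 17624163/11060324 = 54305498221/11513797284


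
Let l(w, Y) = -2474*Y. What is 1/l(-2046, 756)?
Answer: -1/1870344 ≈ -5.3466e-7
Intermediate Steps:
1/l(-2046, 756) = 1/(-2474*756) = 1/(-1870344) = -1/1870344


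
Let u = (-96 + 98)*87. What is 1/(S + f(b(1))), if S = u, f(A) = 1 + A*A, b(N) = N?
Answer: 1/176 ≈ 0.0056818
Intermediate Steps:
f(A) = 1 + A²
u = 174 (u = 2*87 = 174)
S = 174
1/(S + f(b(1))) = 1/(174 + (1 + 1²)) = 1/(174 + (1 + 1)) = 1/(174 + 2) = 1/176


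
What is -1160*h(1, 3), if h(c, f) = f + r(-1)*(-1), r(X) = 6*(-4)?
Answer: -31320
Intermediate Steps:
r(X) = -24
h(c, f) = 24 + f (h(c, f) = f - 24*(-1) = f + 24 = 24 + f)
-1160*h(1, 3) = -1160*(24 + 3) = -1160*27 = -31320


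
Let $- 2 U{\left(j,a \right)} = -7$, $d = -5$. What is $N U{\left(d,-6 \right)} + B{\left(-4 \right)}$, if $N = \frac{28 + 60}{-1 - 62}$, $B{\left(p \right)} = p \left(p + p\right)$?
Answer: $\frac{244}{9} \approx 27.111$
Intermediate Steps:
$U{\left(j,a \right)} = \frac{7}{2}$ ($U{\left(j,a \right)} = \left(- \frac{1}{2}\right) \left(-7\right) = \frac{7}{2}$)
$B{\left(p \right)} = 2 p^{2}$ ($B{\left(p \right)} = p 2 p = 2 p^{2}$)
$N = - \frac{88}{63}$ ($N = \frac{88}{-63} = 88 \left(- \frac{1}{63}\right) = - \frac{88}{63} \approx -1.3968$)
$N U{\left(d,-6 \right)} + B{\left(-4 \right)} = \left(- \frac{88}{63}\right) \frac{7}{2} + 2 \left(-4\right)^{2} = - \frac{44}{9} + 2 \cdot 16 = - \frac{44}{9} + 32 = \frac{244}{9}$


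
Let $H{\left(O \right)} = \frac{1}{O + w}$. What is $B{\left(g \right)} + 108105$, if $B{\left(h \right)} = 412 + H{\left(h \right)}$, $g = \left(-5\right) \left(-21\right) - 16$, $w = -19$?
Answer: $\frac{7596191}{70} \approx 1.0852 \cdot 10^{5}$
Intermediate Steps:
$g = 89$ ($g = 105 - 16 = 89$)
$H{\left(O \right)} = \frac{1}{-19 + O}$ ($H{\left(O \right)} = \frac{1}{O - 19} = \frac{1}{-19 + O}$)
$B{\left(h \right)} = 412 + \frac{1}{-19 + h}$
$B{\left(g \right)} + 108105 = \frac{-7827 + 412 \cdot 89}{-19 + 89} + 108105 = \frac{-7827 + 36668}{70} + 108105 = \frac{1}{70} \cdot 28841 + 108105 = \frac{28841}{70} + 108105 = \frac{7596191}{70}$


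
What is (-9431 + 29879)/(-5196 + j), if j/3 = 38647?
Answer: 2272/12305 ≈ 0.18464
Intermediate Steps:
j = 115941 (j = 3*38647 = 115941)
(-9431 + 29879)/(-5196 + j) = (-9431 + 29879)/(-5196 + 115941) = 20448/110745 = 20448*(1/110745) = 2272/12305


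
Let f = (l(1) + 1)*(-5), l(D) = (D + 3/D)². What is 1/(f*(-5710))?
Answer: 1/485350 ≈ 2.0604e-6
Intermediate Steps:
f = -85 (f = ((3 + 1²)²/1² + 1)*(-5) = (1*(3 + 1)² + 1)*(-5) = (1*4² + 1)*(-5) = (1*16 + 1)*(-5) = (16 + 1)*(-5) = 17*(-5) = -85)
1/(f*(-5710)) = 1/(-85*(-5710)) = 1/485350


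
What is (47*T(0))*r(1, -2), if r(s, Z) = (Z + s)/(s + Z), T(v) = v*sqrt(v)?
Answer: 0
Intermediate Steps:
T(v) = v**(3/2)
r(s, Z) = 1 (r(s, Z) = (Z + s)/(Z + s) = 1)
(47*T(0))*r(1, -2) = (47*0**(3/2))*1 = (47*0)*1 = 0*1 = 0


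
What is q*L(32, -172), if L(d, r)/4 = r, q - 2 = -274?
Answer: 187136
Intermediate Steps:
q = -272 (q = 2 - 274 = -272)
L(d, r) = 4*r
q*L(32, -172) = -1088*(-172) = -272*(-688) = 187136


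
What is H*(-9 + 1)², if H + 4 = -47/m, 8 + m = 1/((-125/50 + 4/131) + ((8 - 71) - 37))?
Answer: 12853024/107519 ≈ 119.54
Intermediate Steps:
m = -215038/26847 (m = -8 + 1/((-125/50 + 4/131) + ((8 - 71) - 37)) = -8 + 1/((-125*1/50 + 4*(1/131)) + (-63 - 37)) = -8 + 1/((-5/2 + 4/131) - 100) = -8 + 1/(-647/262 - 100) = -8 + 1/(-26847/262) = -8 - 262/26847 = -215038/26847 ≈ -8.0098)
H = 401657/215038 (H = -4 - 47/(-215038/26847) = -4 - 47*(-26847/215038) = -4 + 1261809/215038 = 401657/215038 ≈ 1.8678)
H*(-9 + 1)² = 401657*(-9 + 1)²/215038 = (401657/215038)*(-8)² = (401657/215038)*64 = 12853024/107519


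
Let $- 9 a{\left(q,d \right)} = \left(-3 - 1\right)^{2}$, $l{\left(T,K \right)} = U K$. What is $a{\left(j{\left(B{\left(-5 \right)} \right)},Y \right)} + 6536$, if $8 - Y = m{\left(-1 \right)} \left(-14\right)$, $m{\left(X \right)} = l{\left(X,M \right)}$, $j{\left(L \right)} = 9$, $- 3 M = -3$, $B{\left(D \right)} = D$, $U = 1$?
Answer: $\frac{58808}{9} \approx 6534.2$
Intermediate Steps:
$M = 1$ ($M = \left(- \frac{1}{3}\right) \left(-3\right) = 1$)
$l{\left(T,K \right)} = K$ ($l{\left(T,K \right)} = 1 K = K$)
$m{\left(X \right)} = 1$
$Y = 22$ ($Y = 8 - 1 \left(-14\right) = 8 - -14 = 8 + 14 = 22$)
$a{\left(q,d \right)} = - \frac{16}{9}$ ($a{\left(q,d \right)} = - \frac{\left(-3 - 1\right)^{2}}{9} = - \frac{\left(-4\right)^{2}}{9} = \left(- \frac{1}{9}\right) 16 = - \frac{16}{9}$)
$a{\left(j{\left(B{\left(-5 \right)} \right)},Y \right)} + 6536 = - \frac{16}{9} + 6536 = \frac{58808}{9}$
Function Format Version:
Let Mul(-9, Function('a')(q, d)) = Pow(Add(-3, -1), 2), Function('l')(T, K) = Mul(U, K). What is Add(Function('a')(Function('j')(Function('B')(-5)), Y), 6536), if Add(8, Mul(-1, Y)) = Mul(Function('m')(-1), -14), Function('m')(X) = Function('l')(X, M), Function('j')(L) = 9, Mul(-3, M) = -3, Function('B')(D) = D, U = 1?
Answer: Rational(58808, 9) ≈ 6534.2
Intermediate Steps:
M = 1 (M = Mul(Rational(-1, 3), -3) = 1)
Function('l')(T, K) = K (Function('l')(T, K) = Mul(1, K) = K)
Function('m')(X) = 1
Y = 22 (Y = Add(8, Mul(-1, Mul(1, -14))) = Add(8, Mul(-1, -14)) = Add(8, 14) = 22)
Function('a')(q, d) = Rational(-16, 9) (Function('a')(q, d) = Mul(Rational(-1, 9), Pow(Add(-3, -1), 2)) = Mul(Rational(-1, 9), Pow(-4, 2)) = Mul(Rational(-1, 9), 16) = Rational(-16, 9))
Add(Function('a')(Function('j')(Function('B')(-5)), Y), 6536) = Add(Rational(-16, 9), 6536) = Rational(58808, 9)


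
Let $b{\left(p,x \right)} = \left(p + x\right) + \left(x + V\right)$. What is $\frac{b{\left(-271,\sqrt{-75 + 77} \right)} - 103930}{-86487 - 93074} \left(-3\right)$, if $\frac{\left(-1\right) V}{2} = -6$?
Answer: $- \frac{312567}{179561} + \frac{6 \sqrt{2}}{179561} \approx -1.7407$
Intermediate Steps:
$V = 12$ ($V = \left(-2\right) \left(-6\right) = 12$)
$b{\left(p,x \right)} = 12 + p + 2 x$ ($b{\left(p,x \right)} = \left(p + x\right) + \left(x + 12\right) = \left(p + x\right) + \left(12 + x\right) = 12 + p + 2 x$)
$\frac{b{\left(-271,\sqrt{-75 + 77} \right)} - 103930}{-86487 - 93074} \left(-3\right) = \frac{\left(12 - 271 + 2 \sqrt{-75 + 77}\right) - 103930}{-86487 - 93074} \left(-3\right) = \frac{\left(12 - 271 + 2 \sqrt{2}\right) - 103930}{-179561} \left(-3\right) = \left(\left(-259 + 2 \sqrt{2}\right) - 103930\right) \left(- \frac{1}{179561}\right) \left(-3\right) = \left(-104189 + 2 \sqrt{2}\right) \left(- \frac{1}{179561}\right) \left(-3\right) = \left(\frac{104189}{179561} - \frac{2 \sqrt{2}}{179561}\right) \left(-3\right) = - \frac{312567}{179561} + \frac{6 \sqrt{2}}{179561}$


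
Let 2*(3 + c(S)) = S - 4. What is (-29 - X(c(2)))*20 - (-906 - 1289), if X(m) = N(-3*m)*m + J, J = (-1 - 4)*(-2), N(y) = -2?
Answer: 1255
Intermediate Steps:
c(S) = -5 + S/2 (c(S) = -3 + (S - 4)/2 = -3 + (-4 + S)/2 = -3 + (-2 + S/2) = -5 + S/2)
J = 10 (J = -5*(-2) = 10)
X(m) = 10 - 2*m (X(m) = -2*m + 10 = 10 - 2*m)
(-29 - X(c(2)))*20 - (-906 - 1289) = (-29 - (10 - 2*(-5 + (1/2)*2)))*20 - (-906 - 1289) = (-29 - (10 - 2*(-5 + 1)))*20 - 1*(-2195) = (-29 - (10 - 2*(-4)))*20 + 2195 = (-29 - (10 + 8))*20 + 2195 = (-29 - 1*18)*20 + 2195 = (-29 - 18)*20 + 2195 = -47*20 + 2195 = -940 + 2195 = 1255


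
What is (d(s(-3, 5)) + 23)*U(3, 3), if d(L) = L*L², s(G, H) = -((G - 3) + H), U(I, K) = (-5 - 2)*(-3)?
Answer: 504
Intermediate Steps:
U(I, K) = 21 (U(I, K) = -7*(-3) = 21)
s(G, H) = 3 - G - H (s(G, H) = -((-3 + G) + H) = -(-3 + G + H) = 3 - G - H)
d(L) = L³
(d(s(-3, 5)) + 23)*U(3, 3) = ((3 - 1*(-3) - 1*5)³ + 23)*21 = ((3 + 3 - 5)³ + 23)*21 = (1³ + 23)*21 = (1 + 23)*21 = 24*21 = 504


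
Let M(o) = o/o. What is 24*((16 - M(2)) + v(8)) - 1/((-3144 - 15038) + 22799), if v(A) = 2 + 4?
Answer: 2326967/4617 ≈ 504.00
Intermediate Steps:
M(o) = 1
v(A) = 6
24*((16 - M(2)) + v(8)) - 1/((-3144 - 15038) + 22799) = 24*((16 - 1*1) + 6) - 1/((-3144 - 15038) + 22799) = 24*((16 - 1) + 6) - 1/(-18182 + 22799) = 24*(15 + 6) - 1/4617 = 24*21 - 1*1/4617 = 504 - 1/4617 = 2326967/4617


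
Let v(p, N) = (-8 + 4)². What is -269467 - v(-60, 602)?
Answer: -269483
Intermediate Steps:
v(p, N) = 16 (v(p, N) = (-4)² = 16)
-269467 - v(-60, 602) = -269467 - 1*16 = -269467 - 16 = -269483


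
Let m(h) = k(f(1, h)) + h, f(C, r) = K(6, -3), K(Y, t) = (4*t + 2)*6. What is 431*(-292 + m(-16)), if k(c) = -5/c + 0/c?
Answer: -1592545/12 ≈ -1.3271e+5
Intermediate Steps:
K(Y, t) = 12 + 24*t (K(Y, t) = (2 + 4*t)*6 = 12 + 24*t)
f(C, r) = -60 (f(C, r) = 12 + 24*(-3) = 12 - 72 = -60)
k(c) = -5/c (k(c) = -5/c + 0 = -5/c)
m(h) = 1/12 + h (m(h) = -5/(-60) + h = -5*(-1/60) + h = 1/12 + h)
431*(-292 + m(-16)) = 431*(-292 + (1/12 - 16)) = 431*(-292 - 191/12) = 431*(-3695/12) = -1592545/12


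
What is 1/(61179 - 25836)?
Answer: 1/35343 ≈ 2.8294e-5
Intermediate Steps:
1/(61179 - 25836) = 1/35343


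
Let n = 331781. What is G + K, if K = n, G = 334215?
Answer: 665996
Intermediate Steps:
K = 331781
G + K = 334215 + 331781 = 665996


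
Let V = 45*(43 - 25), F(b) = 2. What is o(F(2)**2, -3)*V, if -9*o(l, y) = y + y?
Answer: 540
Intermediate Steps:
V = 810 (V = 45*18 = 810)
o(l, y) = -2*y/9 (o(l, y) = -(y + y)/9 = -2*y/9)
o(F(2)**2, -3)*V = -2/9*(-3)*810 = (2/3)*810 = 540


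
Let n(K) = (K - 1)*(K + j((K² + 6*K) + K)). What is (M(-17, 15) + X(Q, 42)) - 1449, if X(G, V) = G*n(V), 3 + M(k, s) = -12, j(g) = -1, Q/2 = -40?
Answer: -135944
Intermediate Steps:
Q = -80 (Q = 2*(-40) = -80)
M(k, s) = -15 (M(k, s) = -3 - 12 = -15)
n(K) = (-1 + K)² (n(K) = (K - 1)*(K - 1) = (-1 + K)*(-1 + K) = (-1 + K)²)
X(G, V) = G*(1 + V² - 2*V)
(M(-17, 15) + X(Q, 42)) - 1449 = (-15 - 80*(1 + 42² - 2*42)) - 1449 = (-15 - 80*(1 + 1764 - 84)) - 1449 = (-15 - 80*1681) - 1449 = (-15 - 134480) - 1449 = -134495 - 1449 = -135944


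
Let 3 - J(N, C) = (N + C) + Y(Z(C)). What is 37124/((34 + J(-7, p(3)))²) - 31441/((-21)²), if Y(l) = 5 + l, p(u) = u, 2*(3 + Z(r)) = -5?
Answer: -151110313/3038049 ≈ -49.739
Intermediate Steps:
Z(r) = -11/2 (Z(r) = -3 + (½)*(-5) = -3 - 5/2 = -11/2)
J(N, C) = 7/2 - C - N (J(N, C) = 3 - ((N + C) + (5 - 11/2)) = 3 - ((C + N) - ½) = 3 - (-½ + C + N) = 3 + (½ - C - N) = 7/2 - C - N)
37124/((34 + J(-7, p(3)))²) - 31441/((-21)²) = 37124/((34 + (7/2 - 1*3 - 1*(-7)))²) - 31441/((-21)²) = 37124/((34 + (7/2 - 3 + 7))²) - 31441/441 = 37124/((34 + 15/2)²) - 31441*1/441 = 37124/((83/2)²) - 31441/441 = 37124/(6889/4) - 31441/441 = 37124*(4/6889) - 31441/441 = 148496/6889 - 31441/441 = -151110313/3038049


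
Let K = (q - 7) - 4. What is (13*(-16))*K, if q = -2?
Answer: 2704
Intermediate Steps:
K = -13 (K = (-2 - 7) - 4 = -9 - 4 = -13)
(13*(-16))*K = (13*(-16))*(-13) = -208*(-13) = 2704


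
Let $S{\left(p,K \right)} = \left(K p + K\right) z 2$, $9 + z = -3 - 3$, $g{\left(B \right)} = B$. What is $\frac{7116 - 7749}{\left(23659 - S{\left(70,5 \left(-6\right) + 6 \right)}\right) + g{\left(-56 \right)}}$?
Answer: $\frac{633}{27517} \approx 0.023004$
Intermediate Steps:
$z = -15$ ($z = -9 - 6 = -15$)
$S{\left(p,K \right)} = - 30 K - 30 K p$ ($S{\left(p,K \right)} = \left(K p + K\right) \left(-15\right) 2 = \left(K + K p\right) \left(-15\right) 2 = \left(- 15 K - 15 K p\right) 2 = - 30 K - 30 K p$)
$\frac{7116 - 7749}{\left(23659 - S{\left(70,5 \left(-6\right) + 6 \right)}\right) + g{\left(-56 \right)}} = \frac{7116 - 7749}{\left(23659 - - 30 \left(5 \left(-6\right) + 6\right) \left(1 + 70\right)\right) - 56} = - \frac{633}{\left(23659 - \left(-30\right) \left(-30 + 6\right) 71\right) - 56} = - \frac{633}{\left(23659 - \left(-30\right) \left(-24\right) 71\right) - 56} = - \frac{633}{\left(23659 - 51120\right) - 56} = - \frac{633}{-27461 - 56} = - \frac{633}{-27517} = \left(-633\right) \left(- \frac{1}{27517}\right) = \frac{633}{27517}$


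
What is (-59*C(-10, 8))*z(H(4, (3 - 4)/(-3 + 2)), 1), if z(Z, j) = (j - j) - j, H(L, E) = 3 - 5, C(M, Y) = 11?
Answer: 649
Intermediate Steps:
H(L, E) = -2
z(Z, j) = -j (z(Z, j) = 0 - j = -j)
(-59*C(-10, 8))*z(H(4, (3 - 4)/(-3 + 2)), 1) = (-59*11)*(-1*1) = -649*(-1) = 649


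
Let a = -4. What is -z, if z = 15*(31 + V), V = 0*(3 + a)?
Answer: -465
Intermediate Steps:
V = 0 (V = 0*(3 - 4) = 0*(-1) = 0)
z = 465 (z = 15*(31 + 0) = 15*31 = 465)
-z = -1*465 = -465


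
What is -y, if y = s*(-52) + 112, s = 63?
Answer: 3164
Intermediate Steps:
y = -3164 (y = 63*(-52) + 112 = -3276 + 112 = -3164)
-y = -1*(-3164) = 3164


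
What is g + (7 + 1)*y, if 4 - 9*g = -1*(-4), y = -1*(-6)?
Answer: 48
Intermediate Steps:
y = 6
g = 0 (g = 4/9 - (-1)*(-4)/9 = 4/9 - ⅑*4 = 4/9 - 4/9 = 0)
g + (7 + 1)*y = 0 + (7 + 1)*6 = 0 + 8*6 = 0 + 48 = 48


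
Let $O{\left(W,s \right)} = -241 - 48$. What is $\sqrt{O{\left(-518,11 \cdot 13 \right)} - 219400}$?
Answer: $i \sqrt{219689} \approx 468.71 i$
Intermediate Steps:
$O{\left(W,s \right)} = -289$
$\sqrt{O{\left(-518,11 \cdot 13 \right)} - 219400} = \sqrt{-289 - 219400} = \sqrt{-219689} = i \sqrt{219689}$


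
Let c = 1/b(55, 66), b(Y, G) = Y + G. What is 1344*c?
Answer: 1344/121 ≈ 11.107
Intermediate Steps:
b(Y, G) = G + Y
c = 1/121 (c = 1/(66 + 55) = 1/121 ≈ 0.0082645)
1344*c = 1344*(1/121) = 1344/121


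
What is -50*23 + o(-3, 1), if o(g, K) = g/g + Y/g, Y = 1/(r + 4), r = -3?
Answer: -3448/3 ≈ -1149.3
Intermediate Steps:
Y = 1 (Y = 1/(-3 + 4) = 1/1 = 1)
o(g, K) = 1 + 1/g (o(g, K) = g/g + 1/g = 1 + 1/g)
-50*23 + o(-3, 1) = -50*23 + (1 - 3)/(-3) = -1150 - 1/3*(-2) = -1150 + 2/3 = -3448/3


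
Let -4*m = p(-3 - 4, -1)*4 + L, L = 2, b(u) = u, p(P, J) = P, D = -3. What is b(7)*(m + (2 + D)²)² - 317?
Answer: 307/4 ≈ 76.750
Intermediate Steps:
m = 13/2 (m = -((-3 - 4)*4 + 2)/4 = -(-7*4 + 2)/4 = -(-28 + 2)/4 = -¼*(-26) = 13/2 ≈ 6.5000)
b(7)*(m + (2 + D)²)² - 317 = 7*(13/2 + (2 - 3)²)² - 317 = 7*(13/2 + (-1)²)² - 317 = 7*(13/2 + 1)² - 317 = 7*(15/2)² - 317 = 7*(225/4) - 317 = 1575/4 - 317 = 307/4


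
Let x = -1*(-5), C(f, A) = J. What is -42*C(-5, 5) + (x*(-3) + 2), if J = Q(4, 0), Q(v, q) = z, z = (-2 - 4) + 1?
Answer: 197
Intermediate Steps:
z = -5 (z = -6 + 1 = -5)
Q(v, q) = -5
J = -5
C(f, A) = -5
x = 5
-42*C(-5, 5) + (x*(-3) + 2) = -42*(-5) + (5*(-3) + 2) = 210 + (-15 + 2) = 210 - 13 = 197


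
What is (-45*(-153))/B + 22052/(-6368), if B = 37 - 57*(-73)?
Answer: -6091327/3341608 ≈ -1.8229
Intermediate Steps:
B = 4198 (B = 37 + 4161 = 4198)
(-45*(-153))/B + 22052/(-6368) = -45*(-153)/4198 + 22052/(-6368) = 6885*(1/4198) + 22052*(-1/6368) = 6885/4198 - 5513/1592 = -6091327/3341608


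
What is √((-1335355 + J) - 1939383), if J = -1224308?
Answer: 3*I*√499894 ≈ 2121.1*I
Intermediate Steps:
√((-1335355 + J) - 1939383) = √((-1335355 - 1224308) - 1939383) = √(-2559663 - 1939383) = √(-4499046) = 3*I*√499894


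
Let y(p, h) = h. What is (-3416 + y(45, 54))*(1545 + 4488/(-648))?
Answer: -139617136/27 ≈ -5.1710e+6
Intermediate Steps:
(-3416 + y(45, 54))*(1545 + 4488/(-648)) = (-3416 + 54)*(1545 + 4488/(-648)) = -3362*(1545 + 4488*(-1/648)) = -3362*(1545 - 187/27) = -3362*41528/27 = -139617136/27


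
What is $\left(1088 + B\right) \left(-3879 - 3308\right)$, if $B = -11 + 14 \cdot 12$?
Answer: $-8947815$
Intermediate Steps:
$B = 157$ ($B = -11 + 168 = 157$)
$\left(1088 + B\right) \left(-3879 - 3308\right) = \left(1088 + 157\right) \left(-3879 - 3308\right) = 1245 \left(-7187\right) = -8947815$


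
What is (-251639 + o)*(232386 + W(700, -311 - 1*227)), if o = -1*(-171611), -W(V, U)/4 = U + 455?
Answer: -18623956104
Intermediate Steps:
W(V, U) = -1820 - 4*U (W(V, U) = -4*(U + 455) = -4*(455 + U) = -1820 - 4*U)
o = 171611
(-251639 + o)*(232386 + W(700, -311 - 1*227)) = (-251639 + 171611)*(232386 + (-1820 - 4*(-311 - 1*227))) = -80028*(232386 + (-1820 - 4*(-311 - 227))) = -80028*(232386 + (-1820 - 4*(-538))) = -80028*(232386 + (-1820 + 2152)) = -80028*(232386 + 332) = -80028*232718 = -18623956104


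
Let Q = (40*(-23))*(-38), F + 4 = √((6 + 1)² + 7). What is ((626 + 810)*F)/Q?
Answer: -359/2185 + 359*√14/4370 ≈ 0.14308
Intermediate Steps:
F = -4 + 2*√14 (F = -4 + √((6 + 1)² + 7) = -4 + √(7² + 7) = -4 + √(49 + 7) = -4 + √56 = -4 + 2*√14 ≈ 3.4833)
Q = 34960 (Q = -920*(-38) = 34960)
((626 + 810)*F)/Q = ((626 + 810)*(-4 + 2*√14))/34960 = (1436*(-4 + 2*√14))*(1/34960) = (-5744 + 2872*√14)*(1/34960) = -359/2185 + 359*√14/4370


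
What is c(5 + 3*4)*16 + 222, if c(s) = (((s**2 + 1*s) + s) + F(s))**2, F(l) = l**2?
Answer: 5992926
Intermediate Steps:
c(s) = (2*s + 2*s**2)**2 (c(s) = (((s**2 + 1*s) + s) + s**2)**2 = (((s**2 + s) + s) + s**2)**2 = (((s + s**2) + s) + s**2)**2 = ((s**2 + 2*s) + s**2)**2 = (2*s + 2*s**2)**2)
c(5 + 3*4)*16 + 222 = (4*(5 + 3*4)**2*(1 + (5 + 3*4))**2)*16 + 222 = (4*(5 + 12)**2*(1 + (5 + 12))**2)*16 + 222 = (4*17**2*(1 + 17)**2)*16 + 222 = (4*289*18**2)*16 + 222 = (4*289*324)*16 + 222 = 374544*16 + 222 = 5992704 + 222 = 5992926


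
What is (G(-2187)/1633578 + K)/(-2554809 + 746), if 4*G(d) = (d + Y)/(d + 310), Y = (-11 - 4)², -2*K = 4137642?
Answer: 4228981696717557/5220889424104052 ≈ 0.81001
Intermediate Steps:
K = -2068821 (K = -½*4137642 = -2068821)
Y = 225 (Y = (-15)² = 225)
G(d) = (225 + d)/(4*(310 + d)) (G(d) = ((d + 225)/(d + 310))/4 = ((225 + d)/(310 + d))/4 = (225 + d)/(4*(310 + d)))
(G(-2187)/1633578 + K)/(-2554809 + 746) = (((225 - 2187)/(4*(310 - 2187)))/1633578 - 2068821)/(-2554809 + 746) = (((¼)*(-1962)/(-1877))*(1/1633578) - 2068821)/(-2554063) = (((¼)*(-1/1877)*(-1962))*(1/1633578) - 2068821)*(-1/2554063) = ((981/3754)*(1/1633578) - 2068821)*(-1/2554063) = (327/2044150604 - 2068821)*(-1/2554063) = -4228981696717557/2044150604*(-1/2554063) = 4228981696717557/5220889424104052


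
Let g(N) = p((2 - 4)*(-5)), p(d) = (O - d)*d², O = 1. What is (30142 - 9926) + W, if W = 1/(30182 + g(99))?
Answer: 591964913/29282 ≈ 20216.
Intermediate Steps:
p(d) = d²*(1 - d) (p(d) = (1 - d)*d² = d²*(1 - d))
g(N) = -900 (g(N) = ((2 - 4)*(-5))²*(1 - (2 - 4)*(-5)) = (-2*(-5))²*(1 - (-2)*(-5)) = 10²*(1 - 1*10) = 100*(1 - 10) = 100*(-9) = -900)
W = 1/29282 (W = 1/(30182 - 900) = 1/29282 ≈ 3.4151e-5)
(30142 - 9926) + W = (30142 - 9926) + 1/29282 = 20216 + 1/29282 = 591964913/29282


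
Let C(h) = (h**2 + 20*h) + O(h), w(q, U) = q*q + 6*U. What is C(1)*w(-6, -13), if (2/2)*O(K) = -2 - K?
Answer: -756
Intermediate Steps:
O(K) = -2 - K
w(q, U) = q**2 + 6*U
C(h) = -2 + h**2 + 19*h (C(h) = (h**2 + 20*h) + (-2 - h) = -2 + h**2 + 19*h)
C(1)*w(-6, -13) = (-2 + 1**2 + 19*1)*((-6)**2 + 6*(-13)) = (-2 + 1 + 19)*(36 - 78) = 18*(-42) = -756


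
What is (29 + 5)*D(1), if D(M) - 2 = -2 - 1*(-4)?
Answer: 136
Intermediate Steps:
D(M) = 4 (D(M) = 2 + (-2 - 1*(-4)) = 2 + (-2 + 4) = 2 + 2 = 4)
(29 + 5)*D(1) = (29 + 5)*4 = 34*4 = 136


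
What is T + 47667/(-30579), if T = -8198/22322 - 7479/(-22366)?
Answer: -4049956964409/2544447256718 ≈ -1.5917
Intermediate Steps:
T = -8205115/249626926 (T = -8198*1/22322 - 7479*(-1/22366) = -4099/11161 + 7479/22366 = -8205115/249626926 ≈ -0.032870)
T + 47667/(-30579) = -8205115/249626926 + 47667/(-30579) = -8205115/249626926 + 47667*(-1/30579) = -8205115/249626926 - 15889/10193 = -4049956964409/2544447256718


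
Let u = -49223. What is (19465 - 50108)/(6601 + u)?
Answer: 30643/42622 ≈ 0.71895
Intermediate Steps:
(19465 - 50108)/(6601 + u) = (19465 - 50108)/(6601 - 49223) = -30643/(-42622) = -30643*(-1/42622) = 30643/42622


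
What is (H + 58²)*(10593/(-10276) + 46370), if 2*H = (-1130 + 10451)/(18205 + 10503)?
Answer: 92036779748419615/590006816 ≈ 1.5599e+8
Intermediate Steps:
H = 9321/57416 (H = ((-1130 + 10451)/(18205 + 10503))/2 = (9321/28708)/2 = (9321*(1/28708))/2 = (½)*(9321/28708) = 9321/57416 ≈ 0.16234)
(H + 58²)*(10593/(-10276) + 46370) = (9321/57416 + 58²)*(10593/(-10276) + 46370) = (9321/57416 + 3364)*(10593*(-1/10276) + 46370) = 193156745*(-10593/10276 + 46370)/57416 = (193156745/57416)*(476487527/10276) = 92036779748419615/590006816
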